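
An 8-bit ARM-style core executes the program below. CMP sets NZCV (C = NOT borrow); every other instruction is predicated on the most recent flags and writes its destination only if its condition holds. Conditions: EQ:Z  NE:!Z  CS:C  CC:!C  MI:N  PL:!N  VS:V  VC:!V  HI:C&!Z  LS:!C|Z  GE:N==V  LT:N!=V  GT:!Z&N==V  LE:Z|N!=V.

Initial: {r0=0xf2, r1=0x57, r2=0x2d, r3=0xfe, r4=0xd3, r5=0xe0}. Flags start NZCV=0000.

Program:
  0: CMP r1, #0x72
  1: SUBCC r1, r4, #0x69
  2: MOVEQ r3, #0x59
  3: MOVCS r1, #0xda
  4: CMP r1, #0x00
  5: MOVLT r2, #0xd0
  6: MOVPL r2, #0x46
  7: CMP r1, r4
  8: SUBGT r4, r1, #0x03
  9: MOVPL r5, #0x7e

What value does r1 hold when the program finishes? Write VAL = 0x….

VAL = 0x6a

0: ✓ CMP  NZCV=1000
1: ✓ SUBCC  r1←0x6a
2: · MOVEQ
3: · MOVCS
4: ✓ CMP  NZCV=0010
5: · MOVLT
6: ✓ MOVPL  r2←0x46
7: ✓ CMP  NZCV=1001
8: ✓ SUBGT  r4←0x67
9: · MOVPL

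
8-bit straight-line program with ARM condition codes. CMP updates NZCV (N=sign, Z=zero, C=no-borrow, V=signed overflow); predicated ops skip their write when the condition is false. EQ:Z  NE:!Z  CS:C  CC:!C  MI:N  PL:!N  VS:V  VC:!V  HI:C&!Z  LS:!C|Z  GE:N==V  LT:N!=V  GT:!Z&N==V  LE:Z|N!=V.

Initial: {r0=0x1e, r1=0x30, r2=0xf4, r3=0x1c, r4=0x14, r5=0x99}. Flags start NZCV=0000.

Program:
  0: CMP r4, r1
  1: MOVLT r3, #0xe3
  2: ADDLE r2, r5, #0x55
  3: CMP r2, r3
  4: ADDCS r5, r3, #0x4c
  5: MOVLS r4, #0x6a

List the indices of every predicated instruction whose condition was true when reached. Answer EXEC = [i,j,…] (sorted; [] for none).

0: ✓ CMP  NZCV=1000
1: ✓ MOVLT  r3←0xe3
2: ✓ ADDLE  r2←0xee
3: ✓ CMP  NZCV=0010
4: ✓ ADDCS  r5←0x2f
5: · MOVLS

EXEC = [1,2,4]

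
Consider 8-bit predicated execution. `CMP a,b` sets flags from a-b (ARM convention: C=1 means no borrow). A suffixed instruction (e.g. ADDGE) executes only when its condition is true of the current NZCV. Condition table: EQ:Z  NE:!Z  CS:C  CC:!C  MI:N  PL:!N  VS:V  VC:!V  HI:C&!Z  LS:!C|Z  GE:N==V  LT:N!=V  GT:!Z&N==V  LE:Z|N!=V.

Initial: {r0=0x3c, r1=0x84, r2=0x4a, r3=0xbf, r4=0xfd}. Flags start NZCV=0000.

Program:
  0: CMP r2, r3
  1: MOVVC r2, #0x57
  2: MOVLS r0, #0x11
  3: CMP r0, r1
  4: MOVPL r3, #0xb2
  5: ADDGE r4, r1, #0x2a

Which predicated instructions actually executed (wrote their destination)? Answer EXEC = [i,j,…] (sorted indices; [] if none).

[0] flags=1001 → (cmp)
[1] flags=1001 VC?F → skip
[2] flags=1001 LS?T → r0=0x11
[3] flags=1001 → (cmp)
[4] flags=1001 PL?F → skip
[5] flags=1001 GE?T → r4=0xae

EXEC = [2,5]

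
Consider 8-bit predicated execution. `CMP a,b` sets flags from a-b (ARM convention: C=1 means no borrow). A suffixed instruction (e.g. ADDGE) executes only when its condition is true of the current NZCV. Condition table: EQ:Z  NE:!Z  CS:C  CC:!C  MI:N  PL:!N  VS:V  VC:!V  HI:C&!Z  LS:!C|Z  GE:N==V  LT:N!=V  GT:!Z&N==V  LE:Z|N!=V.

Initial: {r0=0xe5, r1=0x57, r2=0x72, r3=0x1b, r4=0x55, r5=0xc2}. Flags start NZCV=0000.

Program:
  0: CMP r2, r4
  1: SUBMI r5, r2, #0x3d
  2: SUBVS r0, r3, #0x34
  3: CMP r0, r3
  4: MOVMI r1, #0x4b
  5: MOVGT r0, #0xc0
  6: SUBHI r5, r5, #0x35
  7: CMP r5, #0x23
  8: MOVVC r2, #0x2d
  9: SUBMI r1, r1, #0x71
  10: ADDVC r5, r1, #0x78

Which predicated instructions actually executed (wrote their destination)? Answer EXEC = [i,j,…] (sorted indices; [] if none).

0: ✓ CMP  NZCV=0010
1: · SUBMI
2: · SUBVS
3: ✓ CMP  NZCV=1010
4: ✓ MOVMI  r1←0x4b
5: · MOVGT
6: ✓ SUBHI  r5←0x8d
7: ✓ CMP  NZCV=0011
8: · MOVVC
9: · SUBMI
10: · ADDVC

EXEC = [4,6]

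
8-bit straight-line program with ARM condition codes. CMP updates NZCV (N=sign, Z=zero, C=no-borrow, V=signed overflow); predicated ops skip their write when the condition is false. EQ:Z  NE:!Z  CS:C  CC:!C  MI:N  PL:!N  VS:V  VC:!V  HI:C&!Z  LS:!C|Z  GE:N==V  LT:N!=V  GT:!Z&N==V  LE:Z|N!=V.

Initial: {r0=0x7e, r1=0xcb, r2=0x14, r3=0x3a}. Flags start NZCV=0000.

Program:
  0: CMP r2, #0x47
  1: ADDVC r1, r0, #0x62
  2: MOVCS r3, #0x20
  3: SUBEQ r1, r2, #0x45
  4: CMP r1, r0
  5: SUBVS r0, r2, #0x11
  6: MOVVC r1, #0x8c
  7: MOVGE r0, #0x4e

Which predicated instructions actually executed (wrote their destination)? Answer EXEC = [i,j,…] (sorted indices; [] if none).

0: ✓ CMP  NZCV=1000
1: ✓ ADDVC  r1←0xe0
2: · MOVCS
3: · SUBEQ
4: ✓ CMP  NZCV=0011
5: ✓ SUBVS  r0←0x03
6: · MOVVC
7: · MOVGE

EXEC = [1,5]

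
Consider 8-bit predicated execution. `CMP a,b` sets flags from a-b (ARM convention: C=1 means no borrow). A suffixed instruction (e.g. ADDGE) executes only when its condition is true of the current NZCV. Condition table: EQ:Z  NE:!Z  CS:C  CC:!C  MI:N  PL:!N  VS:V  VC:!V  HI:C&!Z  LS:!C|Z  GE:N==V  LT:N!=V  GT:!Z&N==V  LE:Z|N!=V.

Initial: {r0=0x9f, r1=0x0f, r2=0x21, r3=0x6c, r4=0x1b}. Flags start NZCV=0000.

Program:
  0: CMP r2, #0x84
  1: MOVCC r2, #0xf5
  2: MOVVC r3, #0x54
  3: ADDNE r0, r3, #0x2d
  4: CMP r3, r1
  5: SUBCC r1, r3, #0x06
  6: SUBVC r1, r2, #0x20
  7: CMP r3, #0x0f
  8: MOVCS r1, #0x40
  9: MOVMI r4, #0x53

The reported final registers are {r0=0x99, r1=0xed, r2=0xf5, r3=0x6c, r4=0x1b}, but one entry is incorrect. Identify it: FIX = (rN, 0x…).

FIX = (r1, 0x40)

0: ✓ CMP  NZCV=1001
1: ✓ MOVCC  r2←0xf5
2: · MOVVC
3: ✓ ADDNE  r0←0x99
4: ✓ CMP  NZCV=0010
5: · SUBCC
6: ✓ SUBVC  r1←0xd5
7: ✓ CMP  NZCV=0010
8: ✓ MOVCS  r1←0x40
9: · MOVMI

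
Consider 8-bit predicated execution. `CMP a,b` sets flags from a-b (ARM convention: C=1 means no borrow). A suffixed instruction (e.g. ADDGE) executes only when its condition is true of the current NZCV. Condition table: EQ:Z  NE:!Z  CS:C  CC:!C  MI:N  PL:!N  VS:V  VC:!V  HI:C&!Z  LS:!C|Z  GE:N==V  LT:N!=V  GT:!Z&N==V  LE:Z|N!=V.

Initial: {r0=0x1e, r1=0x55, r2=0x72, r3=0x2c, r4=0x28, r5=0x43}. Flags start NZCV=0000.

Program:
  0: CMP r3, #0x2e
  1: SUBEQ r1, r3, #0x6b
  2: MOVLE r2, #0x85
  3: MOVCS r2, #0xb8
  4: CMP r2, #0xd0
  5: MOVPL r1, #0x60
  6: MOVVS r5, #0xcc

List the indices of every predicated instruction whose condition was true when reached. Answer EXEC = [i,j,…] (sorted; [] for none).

0: ✓ CMP  NZCV=1000
1: · SUBEQ
2: ✓ MOVLE  r2←0x85
3: · MOVCS
4: ✓ CMP  NZCV=1000
5: · MOVPL
6: · MOVVS

EXEC = [2]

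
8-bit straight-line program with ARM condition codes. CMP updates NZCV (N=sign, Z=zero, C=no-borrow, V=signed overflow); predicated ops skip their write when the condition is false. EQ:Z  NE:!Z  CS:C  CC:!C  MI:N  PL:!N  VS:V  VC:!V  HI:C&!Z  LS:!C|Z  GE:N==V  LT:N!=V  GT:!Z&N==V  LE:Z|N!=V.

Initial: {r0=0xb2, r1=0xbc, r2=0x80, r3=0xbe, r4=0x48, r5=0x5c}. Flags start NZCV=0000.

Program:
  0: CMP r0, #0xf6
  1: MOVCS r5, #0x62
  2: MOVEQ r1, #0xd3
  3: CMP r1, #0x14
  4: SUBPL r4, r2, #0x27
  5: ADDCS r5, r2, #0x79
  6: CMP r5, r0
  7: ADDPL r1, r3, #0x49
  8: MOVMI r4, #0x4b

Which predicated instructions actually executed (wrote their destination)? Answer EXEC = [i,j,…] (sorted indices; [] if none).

EXEC = [5,7]

[0] flags=1000 → (cmp)
[1] flags=1000 CS?F → skip
[2] flags=1000 EQ?F → skip
[3] flags=1010 → (cmp)
[4] flags=1010 PL?F → skip
[5] flags=1010 CS?T → r5=0xf9
[6] flags=0010 → (cmp)
[7] flags=0010 PL?T → r1=0x07
[8] flags=0010 MI?F → skip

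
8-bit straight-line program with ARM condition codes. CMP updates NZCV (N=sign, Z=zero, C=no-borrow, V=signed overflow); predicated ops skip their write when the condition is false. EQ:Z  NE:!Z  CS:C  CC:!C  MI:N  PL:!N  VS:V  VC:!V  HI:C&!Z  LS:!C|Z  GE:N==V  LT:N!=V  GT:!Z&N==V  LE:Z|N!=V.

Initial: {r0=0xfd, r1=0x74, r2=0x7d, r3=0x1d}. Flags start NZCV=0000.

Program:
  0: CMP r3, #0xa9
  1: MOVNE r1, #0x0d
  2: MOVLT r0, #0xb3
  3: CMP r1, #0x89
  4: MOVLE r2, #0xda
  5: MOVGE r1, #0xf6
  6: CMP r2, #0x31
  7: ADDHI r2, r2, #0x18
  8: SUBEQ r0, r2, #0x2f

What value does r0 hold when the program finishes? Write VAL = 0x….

VAL = 0xfd

[0] flags=0000 → (cmp)
[1] flags=0000 NE?T → r1=0x0d
[2] flags=0000 LT?F → skip
[3] flags=1001 → (cmp)
[4] flags=1001 LE?F → skip
[5] flags=1001 GE?T → r1=0xf6
[6] flags=0010 → (cmp)
[7] flags=0010 HI?T → r2=0x95
[8] flags=0010 EQ?F → skip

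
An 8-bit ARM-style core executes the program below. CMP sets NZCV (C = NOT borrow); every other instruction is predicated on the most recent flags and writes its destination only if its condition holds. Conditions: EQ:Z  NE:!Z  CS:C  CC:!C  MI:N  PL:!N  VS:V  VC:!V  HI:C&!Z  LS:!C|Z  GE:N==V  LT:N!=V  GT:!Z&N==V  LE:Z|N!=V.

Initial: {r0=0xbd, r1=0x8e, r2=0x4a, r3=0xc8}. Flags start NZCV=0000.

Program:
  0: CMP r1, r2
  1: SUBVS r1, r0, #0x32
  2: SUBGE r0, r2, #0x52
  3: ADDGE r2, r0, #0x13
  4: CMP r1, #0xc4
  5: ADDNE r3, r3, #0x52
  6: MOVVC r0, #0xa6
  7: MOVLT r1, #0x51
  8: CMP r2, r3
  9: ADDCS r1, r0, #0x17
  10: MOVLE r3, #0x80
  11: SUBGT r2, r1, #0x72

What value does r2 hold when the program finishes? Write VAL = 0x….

[0] flags=0011 → (cmp)
[1] flags=0011 VS?T → r1=0x8b
[2] flags=0011 GE?F → skip
[3] flags=0011 GE?F → skip
[4] flags=1000 → (cmp)
[5] flags=1000 NE?T → r3=0x1a
[6] flags=1000 VC?T → r0=0xa6
[7] flags=1000 LT?T → r1=0x51
[8] flags=0010 → (cmp)
[9] flags=0010 CS?T → r1=0xbd
[10] flags=0010 LE?F → skip
[11] flags=0010 GT?T → r2=0x4b

VAL = 0x4b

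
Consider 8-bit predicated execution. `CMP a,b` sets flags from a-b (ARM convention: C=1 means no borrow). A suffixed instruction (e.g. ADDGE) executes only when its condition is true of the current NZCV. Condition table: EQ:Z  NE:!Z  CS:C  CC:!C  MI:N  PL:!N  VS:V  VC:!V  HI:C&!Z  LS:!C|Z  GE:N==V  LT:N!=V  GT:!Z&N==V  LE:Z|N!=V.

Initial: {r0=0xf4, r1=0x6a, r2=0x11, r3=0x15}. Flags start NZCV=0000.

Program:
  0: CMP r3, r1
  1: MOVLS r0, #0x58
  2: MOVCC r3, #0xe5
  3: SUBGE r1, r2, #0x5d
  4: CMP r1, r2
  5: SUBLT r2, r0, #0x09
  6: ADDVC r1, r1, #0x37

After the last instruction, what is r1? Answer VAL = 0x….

[0] flags=1000 → (cmp)
[1] flags=1000 LS?T → r0=0x58
[2] flags=1000 CC?T → r3=0xe5
[3] flags=1000 GE?F → skip
[4] flags=0010 → (cmp)
[5] flags=0010 LT?F → skip
[6] flags=0010 VC?T → r1=0xa1

VAL = 0xa1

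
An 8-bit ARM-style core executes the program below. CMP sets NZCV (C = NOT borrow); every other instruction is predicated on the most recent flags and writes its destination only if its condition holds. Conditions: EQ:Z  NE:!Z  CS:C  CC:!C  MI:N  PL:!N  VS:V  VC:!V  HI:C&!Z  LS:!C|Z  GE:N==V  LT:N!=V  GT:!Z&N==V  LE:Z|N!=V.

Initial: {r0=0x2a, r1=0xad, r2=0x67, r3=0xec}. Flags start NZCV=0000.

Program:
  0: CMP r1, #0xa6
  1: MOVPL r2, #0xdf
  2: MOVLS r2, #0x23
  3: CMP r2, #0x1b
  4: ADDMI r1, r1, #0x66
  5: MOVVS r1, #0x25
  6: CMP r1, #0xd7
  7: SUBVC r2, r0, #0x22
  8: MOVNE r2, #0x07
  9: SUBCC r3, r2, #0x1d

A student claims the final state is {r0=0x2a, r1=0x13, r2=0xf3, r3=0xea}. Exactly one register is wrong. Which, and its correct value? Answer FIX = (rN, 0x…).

FIX = (r2, 0x07)

[0] flags=0010 → (cmp)
[1] flags=0010 PL?T → r2=0xdf
[2] flags=0010 LS?F → skip
[3] flags=1010 → (cmp)
[4] flags=1010 MI?T → r1=0x13
[5] flags=1010 VS?F → skip
[6] flags=0000 → (cmp)
[7] flags=0000 VC?T → r2=0x08
[8] flags=0000 NE?T → r2=0x07
[9] flags=0000 CC?T → r3=0xea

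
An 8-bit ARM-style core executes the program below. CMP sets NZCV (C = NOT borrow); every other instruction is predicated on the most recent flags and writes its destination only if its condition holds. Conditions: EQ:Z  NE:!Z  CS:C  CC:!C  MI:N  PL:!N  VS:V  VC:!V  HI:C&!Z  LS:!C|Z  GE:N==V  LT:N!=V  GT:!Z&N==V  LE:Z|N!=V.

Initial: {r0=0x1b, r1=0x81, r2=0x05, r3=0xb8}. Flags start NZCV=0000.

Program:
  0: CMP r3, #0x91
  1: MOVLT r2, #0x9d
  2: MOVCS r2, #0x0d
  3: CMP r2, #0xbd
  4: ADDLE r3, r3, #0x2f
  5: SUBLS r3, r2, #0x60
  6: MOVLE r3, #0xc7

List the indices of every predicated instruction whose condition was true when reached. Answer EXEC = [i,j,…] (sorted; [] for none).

EXEC = [2,5]

0: ✓ CMP  NZCV=0010
1: · MOVLT
2: ✓ MOVCS  r2←0x0d
3: ✓ CMP  NZCV=0000
4: · ADDLE
5: ✓ SUBLS  r3←0xad
6: · MOVLE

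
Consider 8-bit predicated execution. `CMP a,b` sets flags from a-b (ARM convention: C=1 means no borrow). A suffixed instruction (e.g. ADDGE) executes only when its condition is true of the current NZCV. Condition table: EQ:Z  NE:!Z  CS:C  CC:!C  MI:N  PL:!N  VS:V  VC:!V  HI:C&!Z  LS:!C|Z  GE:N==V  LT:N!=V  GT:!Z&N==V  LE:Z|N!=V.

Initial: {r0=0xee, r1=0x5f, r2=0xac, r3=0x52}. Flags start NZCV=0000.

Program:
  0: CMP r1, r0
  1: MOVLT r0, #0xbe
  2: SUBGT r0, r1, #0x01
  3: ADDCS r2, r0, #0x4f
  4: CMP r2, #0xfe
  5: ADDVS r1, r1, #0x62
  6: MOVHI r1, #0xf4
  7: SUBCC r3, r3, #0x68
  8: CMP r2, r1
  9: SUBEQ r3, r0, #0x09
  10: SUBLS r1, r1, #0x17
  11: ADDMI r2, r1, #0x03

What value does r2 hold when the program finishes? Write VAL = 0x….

0: ✓ CMP  NZCV=0000
1: · MOVLT
2: ✓ SUBGT  r0←0x5e
3: · ADDCS
4: ✓ CMP  NZCV=1000
5: · ADDVS
6: · MOVHI
7: ✓ SUBCC  r3←0xea
8: ✓ CMP  NZCV=0011
9: · SUBEQ
10: · SUBLS
11: · ADDMI

VAL = 0xac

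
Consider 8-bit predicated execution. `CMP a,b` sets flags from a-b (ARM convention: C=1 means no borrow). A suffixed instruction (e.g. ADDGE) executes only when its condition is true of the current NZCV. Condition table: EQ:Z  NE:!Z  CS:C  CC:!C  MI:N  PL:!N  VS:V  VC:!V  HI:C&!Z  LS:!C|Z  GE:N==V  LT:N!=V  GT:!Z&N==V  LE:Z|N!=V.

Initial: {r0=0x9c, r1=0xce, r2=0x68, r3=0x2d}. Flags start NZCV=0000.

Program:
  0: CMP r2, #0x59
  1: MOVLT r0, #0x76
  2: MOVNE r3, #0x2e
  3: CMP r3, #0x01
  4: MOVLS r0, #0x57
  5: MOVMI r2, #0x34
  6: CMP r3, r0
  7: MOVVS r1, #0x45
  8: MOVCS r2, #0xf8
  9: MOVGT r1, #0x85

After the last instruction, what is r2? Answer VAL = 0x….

VAL = 0x68

[0] flags=0010 → (cmp)
[1] flags=0010 LT?F → skip
[2] flags=0010 NE?T → r3=0x2e
[3] flags=0010 → (cmp)
[4] flags=0010 LS?F → skip
[5] flags=0010 MI?F → skip
[6] flags=1001 → (cmp)
[7] flags=1001 VS?T → r1=0x45
[8] flags=1001 CS?F → skip
[9] flags=1001 GT?T → r1=0x85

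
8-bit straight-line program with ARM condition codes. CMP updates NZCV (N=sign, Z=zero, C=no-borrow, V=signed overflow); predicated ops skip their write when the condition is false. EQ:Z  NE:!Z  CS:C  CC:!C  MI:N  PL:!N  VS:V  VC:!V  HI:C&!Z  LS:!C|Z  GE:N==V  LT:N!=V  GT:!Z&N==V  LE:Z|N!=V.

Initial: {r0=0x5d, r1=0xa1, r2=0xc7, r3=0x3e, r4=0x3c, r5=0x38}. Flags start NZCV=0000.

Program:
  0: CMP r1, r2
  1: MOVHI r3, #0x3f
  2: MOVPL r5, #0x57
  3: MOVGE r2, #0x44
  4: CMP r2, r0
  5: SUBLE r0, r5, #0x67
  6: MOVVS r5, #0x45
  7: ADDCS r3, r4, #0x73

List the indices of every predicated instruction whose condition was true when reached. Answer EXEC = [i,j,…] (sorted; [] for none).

0: ✓ CMP  NZCV=1000
1: · MOVHI
2: · MOVPL
3: · MOVGE
4: ✓ CMP  NZCV=0011
5: ✓ SUBLE  r0←0xd1
6: ✓ MOVVS  r5←0x45
7: ✓ ADDCS  r3←0xaf

EXEC = [5,6,7]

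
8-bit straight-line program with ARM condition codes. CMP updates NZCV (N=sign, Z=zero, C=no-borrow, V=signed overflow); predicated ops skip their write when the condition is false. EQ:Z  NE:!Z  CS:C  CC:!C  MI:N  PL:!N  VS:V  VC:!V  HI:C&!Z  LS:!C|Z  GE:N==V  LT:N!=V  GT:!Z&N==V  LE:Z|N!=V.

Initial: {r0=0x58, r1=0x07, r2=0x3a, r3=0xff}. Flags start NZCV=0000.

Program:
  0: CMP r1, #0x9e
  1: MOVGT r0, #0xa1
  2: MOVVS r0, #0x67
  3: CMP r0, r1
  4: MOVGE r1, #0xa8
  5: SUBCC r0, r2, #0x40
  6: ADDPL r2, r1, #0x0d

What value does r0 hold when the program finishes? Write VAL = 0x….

[0] flags=0000 → (cmp)
[1] flags=0000 GT?T → r0=0xa1
[2] flags=0000 VS?F → skip
[3] flags=1010 → (cmp)
[4] flags=1010 GE?F → skip
[5] flags=1010 CC?F → skip
[6] flags=1010 PL?F → skip

VAL = 0xa1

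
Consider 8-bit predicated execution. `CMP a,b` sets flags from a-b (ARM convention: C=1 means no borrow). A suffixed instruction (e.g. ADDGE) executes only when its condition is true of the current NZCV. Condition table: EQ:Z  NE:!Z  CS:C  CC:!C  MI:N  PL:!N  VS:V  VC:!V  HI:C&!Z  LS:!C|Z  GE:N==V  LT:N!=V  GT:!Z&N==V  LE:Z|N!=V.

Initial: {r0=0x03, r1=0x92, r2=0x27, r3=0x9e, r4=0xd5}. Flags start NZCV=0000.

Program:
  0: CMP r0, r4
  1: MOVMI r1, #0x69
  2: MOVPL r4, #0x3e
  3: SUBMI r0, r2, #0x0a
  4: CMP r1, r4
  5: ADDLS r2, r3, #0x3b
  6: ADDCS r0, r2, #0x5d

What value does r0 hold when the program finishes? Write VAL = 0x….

VAL = 0x84

0: ✓ CMP  NZCV=0000
1: · MOVMI
2: ✓ MOVPL  r4←0x3e
3: · SUBMI
4: ✓ CMP  NZCV=0011
5: · ADDLS
6: ✓ ADDCS  r0←0x84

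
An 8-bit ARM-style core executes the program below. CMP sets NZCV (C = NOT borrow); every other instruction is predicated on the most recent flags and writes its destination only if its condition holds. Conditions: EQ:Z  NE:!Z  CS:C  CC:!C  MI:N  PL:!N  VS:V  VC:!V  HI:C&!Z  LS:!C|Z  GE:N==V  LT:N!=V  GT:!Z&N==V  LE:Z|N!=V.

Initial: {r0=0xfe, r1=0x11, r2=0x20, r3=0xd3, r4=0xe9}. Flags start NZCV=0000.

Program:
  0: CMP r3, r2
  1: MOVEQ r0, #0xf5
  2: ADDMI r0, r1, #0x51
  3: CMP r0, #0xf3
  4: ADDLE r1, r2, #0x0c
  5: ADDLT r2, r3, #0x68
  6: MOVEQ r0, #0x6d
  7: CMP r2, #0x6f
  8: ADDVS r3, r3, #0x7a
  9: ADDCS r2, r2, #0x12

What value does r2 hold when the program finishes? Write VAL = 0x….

[0] flags=1010 → (cmp)
[1] flags=1010 EQ?F → skip
[2] flags=1010 MI?T → r0=0x62
[3] flags=0000 → (cmp)
[4] flags=0000 LE?F → skip
[5] flags=0000 LT?F → skip
[6] flags=0000 EQ?F → skip
[7] flags=1000 → (cmp)
[8] flags=1000 VS?F → skip
[9] flags=1000 CS?F → skip

VAL = 0x20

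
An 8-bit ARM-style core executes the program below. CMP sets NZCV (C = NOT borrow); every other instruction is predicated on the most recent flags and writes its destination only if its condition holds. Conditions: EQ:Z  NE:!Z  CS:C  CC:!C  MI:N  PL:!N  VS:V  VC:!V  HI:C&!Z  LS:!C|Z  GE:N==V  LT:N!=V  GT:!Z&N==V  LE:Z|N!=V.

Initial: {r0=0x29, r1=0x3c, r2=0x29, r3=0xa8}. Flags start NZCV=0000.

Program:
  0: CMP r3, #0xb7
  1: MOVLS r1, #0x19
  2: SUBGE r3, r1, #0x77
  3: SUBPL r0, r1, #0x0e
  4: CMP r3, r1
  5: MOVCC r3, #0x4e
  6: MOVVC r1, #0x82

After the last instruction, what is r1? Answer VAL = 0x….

VAL = 0x82

[0] flags=1000 → (cmp)
[1] flags=1000 LS?T → r1=0x19
[2] flags=1000 GE?F → skip
[3] flags=1000 PL?F → skip
[4] flags=1010 → (cmp)
[5] flags=1010 CC?F → skip
[6] flags=1010 VC?T → r1=0x82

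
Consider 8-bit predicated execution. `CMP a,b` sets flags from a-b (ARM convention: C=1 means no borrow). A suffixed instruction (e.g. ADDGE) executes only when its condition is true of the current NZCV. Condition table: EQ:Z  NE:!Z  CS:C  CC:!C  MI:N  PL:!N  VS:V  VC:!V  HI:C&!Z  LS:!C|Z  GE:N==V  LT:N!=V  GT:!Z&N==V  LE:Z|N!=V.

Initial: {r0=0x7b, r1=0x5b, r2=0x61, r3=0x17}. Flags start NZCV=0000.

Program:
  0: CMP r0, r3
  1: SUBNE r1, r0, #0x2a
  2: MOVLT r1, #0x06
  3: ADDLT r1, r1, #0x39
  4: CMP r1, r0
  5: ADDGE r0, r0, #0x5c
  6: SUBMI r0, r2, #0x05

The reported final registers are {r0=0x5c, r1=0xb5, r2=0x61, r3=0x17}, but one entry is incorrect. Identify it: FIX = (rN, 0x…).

FIX = (r1, 0x51)

0: ✓ CMP  NZCV=0010
1: ✓ SUBNE  r1←0x51
2: · MOVLT
3: · ADDLT
4: ✓ CMP  NZCV=1000
5: · ADDGE
6: ✓ SUBMI  r0←0x5c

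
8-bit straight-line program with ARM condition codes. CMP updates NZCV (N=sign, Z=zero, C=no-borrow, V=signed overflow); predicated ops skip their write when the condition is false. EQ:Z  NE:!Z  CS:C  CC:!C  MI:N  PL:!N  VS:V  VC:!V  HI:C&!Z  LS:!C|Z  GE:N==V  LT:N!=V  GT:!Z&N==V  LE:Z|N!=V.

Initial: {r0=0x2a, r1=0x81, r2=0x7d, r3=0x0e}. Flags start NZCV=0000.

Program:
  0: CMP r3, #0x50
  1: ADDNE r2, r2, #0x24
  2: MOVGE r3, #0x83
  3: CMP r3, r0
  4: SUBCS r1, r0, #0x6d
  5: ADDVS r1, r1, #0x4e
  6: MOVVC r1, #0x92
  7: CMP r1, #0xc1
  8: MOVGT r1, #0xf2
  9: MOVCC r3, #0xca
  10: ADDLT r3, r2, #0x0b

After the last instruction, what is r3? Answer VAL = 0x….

[0] flags=1000 → (cmp)
[1] flags=1000 NE?T → r2=0xa1
[2] flags=1000 GE?F → skip
[3] flags=1000 → (cmp)
[4] flags=1000 CS?F → skip
[5] flags=1000 VS?F → skip
[6] flags=1000 VC?T → r1=0x92
[7] flags=1000 → (cmp)
[8] flags=1000 GT?F → skip
[9] flags=1000 CC?T → r3=0xca
[10] flags=1000 LT?T → r3=0xac

VAL = 0xac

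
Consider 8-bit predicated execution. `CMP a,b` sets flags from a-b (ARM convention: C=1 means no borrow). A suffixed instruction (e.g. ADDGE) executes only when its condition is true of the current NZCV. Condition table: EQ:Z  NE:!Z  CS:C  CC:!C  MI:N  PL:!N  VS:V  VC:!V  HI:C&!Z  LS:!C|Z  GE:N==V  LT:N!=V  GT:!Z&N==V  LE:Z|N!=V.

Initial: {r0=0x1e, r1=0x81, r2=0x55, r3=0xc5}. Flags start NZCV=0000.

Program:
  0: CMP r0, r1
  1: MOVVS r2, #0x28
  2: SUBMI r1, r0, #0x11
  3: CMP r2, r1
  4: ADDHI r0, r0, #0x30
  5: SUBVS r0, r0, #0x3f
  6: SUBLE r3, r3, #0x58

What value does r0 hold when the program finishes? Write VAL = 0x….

VAL = 0x4e

[0] flags=1001 → (cmp)
[1] flags=1001 VS?T → r2=0x28
[2] flags=1001 MI?T → r1=0x0d
[3] flags=0010 → (cmp)
[4] flags=0010 HI?T → r0=0x4e
[5] flags=0010 VS?F → skip
[6] flags=0010 LE?F → skip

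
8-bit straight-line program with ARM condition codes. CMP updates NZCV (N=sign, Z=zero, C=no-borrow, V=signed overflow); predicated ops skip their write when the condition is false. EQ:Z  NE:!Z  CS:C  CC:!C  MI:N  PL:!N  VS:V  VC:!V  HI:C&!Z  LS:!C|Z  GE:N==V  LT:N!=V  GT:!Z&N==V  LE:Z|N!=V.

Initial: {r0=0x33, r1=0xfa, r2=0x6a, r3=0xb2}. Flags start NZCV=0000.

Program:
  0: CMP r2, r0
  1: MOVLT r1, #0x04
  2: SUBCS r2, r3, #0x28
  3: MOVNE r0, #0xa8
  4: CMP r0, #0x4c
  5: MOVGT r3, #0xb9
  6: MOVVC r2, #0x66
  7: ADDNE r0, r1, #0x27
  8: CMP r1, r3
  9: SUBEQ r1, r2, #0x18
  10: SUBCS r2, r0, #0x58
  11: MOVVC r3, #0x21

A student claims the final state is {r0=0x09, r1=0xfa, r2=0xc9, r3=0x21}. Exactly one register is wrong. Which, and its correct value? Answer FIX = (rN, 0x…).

[0] flags=0010 → (cmp)
[1] flags=0010 LT?F → skip
[2] flags=0010 CS?T → r2=0x8a
[3] flags=0010 NE?T → r0=0xa8
[4] flags=0011 → (cmp)
[5] flags=0011 GT?F → skip
[6] flags=0011 VC?F → skip
[7] flags=0011 NE?T → r0=0x21
[8] flags=0010 → (cmp)
[9] flags=0010 EQ?F → skip
[10] flags=0010 CS?T → r2=0xc9
[11] flags=0010 VC?T → r3=0x21

FIX = (r0, 0x21)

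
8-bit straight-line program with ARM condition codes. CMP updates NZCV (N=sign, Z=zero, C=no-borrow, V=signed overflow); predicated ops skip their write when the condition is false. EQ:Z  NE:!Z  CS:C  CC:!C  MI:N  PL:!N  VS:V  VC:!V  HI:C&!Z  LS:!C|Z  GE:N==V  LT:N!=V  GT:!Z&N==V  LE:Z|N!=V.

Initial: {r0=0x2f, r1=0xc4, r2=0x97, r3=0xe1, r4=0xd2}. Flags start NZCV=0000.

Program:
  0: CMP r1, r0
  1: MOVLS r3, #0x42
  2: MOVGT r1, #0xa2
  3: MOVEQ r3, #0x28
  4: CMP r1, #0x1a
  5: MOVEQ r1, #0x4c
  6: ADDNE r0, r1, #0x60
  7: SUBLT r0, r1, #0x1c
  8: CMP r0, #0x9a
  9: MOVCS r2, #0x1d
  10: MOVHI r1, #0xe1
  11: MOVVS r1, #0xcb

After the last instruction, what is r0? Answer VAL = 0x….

0: ✓ CMP  NZCV=1010
1: · MOVLS
2: · MOVGT
3: · MOVEQ
4: ✓ CMP  NZCV=1010
5: · MOVEQ
6: ✓ ADDNE  r0←0x24
7: ✓ SUBLT  r0←0xa8
8: ✓ CMP  NZCV=0010
9: ✓ MOVCS  r2←0x1d
10: ✓ MOVHI  r1←0xe1
11: · MOVVS

VAL = 0xa8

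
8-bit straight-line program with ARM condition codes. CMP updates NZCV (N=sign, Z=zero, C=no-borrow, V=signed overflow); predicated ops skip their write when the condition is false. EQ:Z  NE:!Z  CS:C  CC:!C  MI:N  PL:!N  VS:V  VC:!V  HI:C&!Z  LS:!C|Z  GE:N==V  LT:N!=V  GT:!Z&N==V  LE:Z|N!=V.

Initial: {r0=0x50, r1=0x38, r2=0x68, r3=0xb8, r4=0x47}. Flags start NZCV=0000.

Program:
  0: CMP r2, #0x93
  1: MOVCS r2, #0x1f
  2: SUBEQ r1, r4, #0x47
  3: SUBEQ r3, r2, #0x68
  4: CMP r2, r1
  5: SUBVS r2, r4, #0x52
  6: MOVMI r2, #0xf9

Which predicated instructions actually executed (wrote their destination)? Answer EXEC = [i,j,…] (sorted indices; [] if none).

[0] flags=1001 → (cmp)
[1] flags=1001 CS?F → skip
[2] flags=1001 EQ?F → skip
[3] flags=1001 EQ?F → skip
[4] flags=0010 → (cmp)
[5] flags=0010 VS?F → skip
[6] flags=0010 MI?F → skip

EXEC = []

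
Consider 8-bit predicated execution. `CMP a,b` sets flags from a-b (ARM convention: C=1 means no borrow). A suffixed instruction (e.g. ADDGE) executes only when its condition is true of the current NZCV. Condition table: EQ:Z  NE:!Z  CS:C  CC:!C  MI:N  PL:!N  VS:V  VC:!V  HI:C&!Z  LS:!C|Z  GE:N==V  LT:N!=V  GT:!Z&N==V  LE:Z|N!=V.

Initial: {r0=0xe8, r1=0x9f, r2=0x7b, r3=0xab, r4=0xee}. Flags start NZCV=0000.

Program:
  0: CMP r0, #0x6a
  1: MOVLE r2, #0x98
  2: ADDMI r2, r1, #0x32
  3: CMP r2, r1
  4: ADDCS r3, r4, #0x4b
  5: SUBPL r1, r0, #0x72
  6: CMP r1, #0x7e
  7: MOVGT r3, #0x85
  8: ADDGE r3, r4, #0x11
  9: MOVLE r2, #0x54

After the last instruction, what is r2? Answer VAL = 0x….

[0] flags=0011 → (cmp)
[1] flags=0011 LE?T → r2=0x98
[2] flags=0011 MI?F → skip
[3] flags=1000 → (cmp)
[4] flags=1000 CS?F → skip
[5] flags=1000 PL?F → skip
[6] flags=0011 → (cmp)
[7] flags=0011 GT?F → skip
[8] flags=0011 GE?F → skip
[9] flags=0011 LE?T → r2=0x54

VAL = 0x54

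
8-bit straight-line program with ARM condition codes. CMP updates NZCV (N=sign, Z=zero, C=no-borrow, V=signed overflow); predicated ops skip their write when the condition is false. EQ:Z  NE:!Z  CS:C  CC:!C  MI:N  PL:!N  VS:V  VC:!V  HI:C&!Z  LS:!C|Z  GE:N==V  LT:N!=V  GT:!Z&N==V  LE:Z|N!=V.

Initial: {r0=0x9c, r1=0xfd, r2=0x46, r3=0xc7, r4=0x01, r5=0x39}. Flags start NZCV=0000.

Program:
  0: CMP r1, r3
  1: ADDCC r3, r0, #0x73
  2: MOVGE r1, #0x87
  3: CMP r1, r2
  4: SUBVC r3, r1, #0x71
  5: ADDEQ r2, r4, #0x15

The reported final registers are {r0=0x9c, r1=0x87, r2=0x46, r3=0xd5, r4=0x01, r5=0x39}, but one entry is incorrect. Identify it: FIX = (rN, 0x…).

0: ✓ CMP  NZCV=0010
1: · ADDCC
2: ✓ MOVGE  r1←0x87
3: ✓ CMP  NZCV=0011
4: · SUBVC
5: · ADDEQ

FIX = (r3, 0xc7)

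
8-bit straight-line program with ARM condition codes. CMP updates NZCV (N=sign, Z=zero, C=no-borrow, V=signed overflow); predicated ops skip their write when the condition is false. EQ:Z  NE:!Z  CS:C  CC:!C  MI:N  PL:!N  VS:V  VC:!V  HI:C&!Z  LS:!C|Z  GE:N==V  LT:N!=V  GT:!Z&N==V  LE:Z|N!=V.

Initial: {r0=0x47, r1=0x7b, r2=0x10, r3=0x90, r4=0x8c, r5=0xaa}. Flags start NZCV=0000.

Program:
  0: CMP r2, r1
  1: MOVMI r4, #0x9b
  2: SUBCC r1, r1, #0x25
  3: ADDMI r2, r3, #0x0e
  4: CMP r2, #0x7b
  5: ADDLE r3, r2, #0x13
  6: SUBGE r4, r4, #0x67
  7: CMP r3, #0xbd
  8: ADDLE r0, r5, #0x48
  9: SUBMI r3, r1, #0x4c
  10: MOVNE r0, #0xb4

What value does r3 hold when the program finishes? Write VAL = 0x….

VAL = 0x0a

[0] flags=1000 → (cmp)
[1] flags=1000 MI?T → r4=0x9b
[2] flags=1000 CC?T → r1=0x56
[3] flags=1000 MI?T → r2=0x9e
[4] flags=0011 → (cmp)
[5] flags=0011 LE?T → r3=0xb1
[6] flags=0011 GE?F → skip
[7] flags=1000 → (cmp)
[8] flags=1000 LE?T → r0=0xf2
[9] flags=1000 MI?T → r3=0x0a
[10] flags=1000 NE?T → r0=0xb4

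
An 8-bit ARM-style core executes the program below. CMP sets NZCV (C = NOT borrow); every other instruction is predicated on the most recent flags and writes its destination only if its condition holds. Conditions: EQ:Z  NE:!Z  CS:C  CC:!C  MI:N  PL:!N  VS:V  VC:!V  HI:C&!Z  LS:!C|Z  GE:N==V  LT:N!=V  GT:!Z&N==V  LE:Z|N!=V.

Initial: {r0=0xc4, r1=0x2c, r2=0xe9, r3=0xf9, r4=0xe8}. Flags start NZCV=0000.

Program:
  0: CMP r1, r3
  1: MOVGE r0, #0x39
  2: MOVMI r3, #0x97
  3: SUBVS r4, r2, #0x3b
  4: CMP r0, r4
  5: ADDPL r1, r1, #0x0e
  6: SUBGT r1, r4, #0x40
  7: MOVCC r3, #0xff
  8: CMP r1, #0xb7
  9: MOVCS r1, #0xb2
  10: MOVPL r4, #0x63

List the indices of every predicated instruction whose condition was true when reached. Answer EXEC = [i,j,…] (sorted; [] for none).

[0] flags=0000 → (cmp)
[1] flags=0000 GE?T → r0=0x39
[2] flags=0000 MI?F → skip
[3] flags=0000 VS?F → skip
[4] flags=0000 → (cmp)
[5] flags=0000 PL?T → r1=0x3a
[6] flags=0000 GT?T → r1=0xa8
[7] flags=0000 CC?T → r3=0xff
[8] flags=1000 → (cmp)
[9] flags=1000 CS?F → skip
[10] flags=1000 PL?F → skip

EXEC = [1,5,6,7]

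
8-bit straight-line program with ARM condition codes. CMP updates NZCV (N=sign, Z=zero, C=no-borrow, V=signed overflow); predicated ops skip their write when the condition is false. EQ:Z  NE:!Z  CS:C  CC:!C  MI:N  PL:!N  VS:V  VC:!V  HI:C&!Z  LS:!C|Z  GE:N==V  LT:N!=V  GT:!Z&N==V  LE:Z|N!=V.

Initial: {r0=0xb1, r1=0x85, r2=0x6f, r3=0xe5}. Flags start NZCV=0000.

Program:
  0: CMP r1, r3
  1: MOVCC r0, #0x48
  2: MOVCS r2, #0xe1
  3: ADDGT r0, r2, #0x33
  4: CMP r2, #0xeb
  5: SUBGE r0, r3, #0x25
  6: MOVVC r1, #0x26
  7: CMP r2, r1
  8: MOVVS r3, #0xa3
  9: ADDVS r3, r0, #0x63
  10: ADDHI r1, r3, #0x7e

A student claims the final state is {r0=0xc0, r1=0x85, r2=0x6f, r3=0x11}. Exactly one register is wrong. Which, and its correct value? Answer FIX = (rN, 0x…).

[0] flags=1000 → (cmp)
[1] flags=1000 CC?T → r0=0x48
[2] flags=1000 CS?F → skip
[3] flags=1000 GT?F → skip
[4] flags=1001 → (cmp)
[5] flags=1001 GE?T → r0=0xc0
[6] flags=1001 VC?F → skip
[7] flags=1001 → (cmp)
[8] flags=1001 VS?T → r3=0xa3
[9] flags=1001 VS?T → r3=0x23
[10] flags=1001 HI?F → skip

FIX = (r3, 0x23)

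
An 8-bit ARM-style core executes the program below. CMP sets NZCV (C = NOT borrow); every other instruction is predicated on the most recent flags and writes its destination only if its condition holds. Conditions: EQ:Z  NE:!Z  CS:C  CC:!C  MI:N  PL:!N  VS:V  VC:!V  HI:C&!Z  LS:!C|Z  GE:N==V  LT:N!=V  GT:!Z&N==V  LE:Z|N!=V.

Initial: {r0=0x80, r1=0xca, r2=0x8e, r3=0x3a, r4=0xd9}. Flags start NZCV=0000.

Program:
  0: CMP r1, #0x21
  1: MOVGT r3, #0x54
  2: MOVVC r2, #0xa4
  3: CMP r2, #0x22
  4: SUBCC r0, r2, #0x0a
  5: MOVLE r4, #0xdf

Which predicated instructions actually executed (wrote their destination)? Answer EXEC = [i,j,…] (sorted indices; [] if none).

0: ✓ CMP  NZCV=1010
1: · MOVGT
2: ✓ MOVVC  r2←0xa4
3: ✓ CMP  NZCV=1010
4: · SUBCC
5: ✓ MOVLE  r4←0xdf

EXEC = [2,5]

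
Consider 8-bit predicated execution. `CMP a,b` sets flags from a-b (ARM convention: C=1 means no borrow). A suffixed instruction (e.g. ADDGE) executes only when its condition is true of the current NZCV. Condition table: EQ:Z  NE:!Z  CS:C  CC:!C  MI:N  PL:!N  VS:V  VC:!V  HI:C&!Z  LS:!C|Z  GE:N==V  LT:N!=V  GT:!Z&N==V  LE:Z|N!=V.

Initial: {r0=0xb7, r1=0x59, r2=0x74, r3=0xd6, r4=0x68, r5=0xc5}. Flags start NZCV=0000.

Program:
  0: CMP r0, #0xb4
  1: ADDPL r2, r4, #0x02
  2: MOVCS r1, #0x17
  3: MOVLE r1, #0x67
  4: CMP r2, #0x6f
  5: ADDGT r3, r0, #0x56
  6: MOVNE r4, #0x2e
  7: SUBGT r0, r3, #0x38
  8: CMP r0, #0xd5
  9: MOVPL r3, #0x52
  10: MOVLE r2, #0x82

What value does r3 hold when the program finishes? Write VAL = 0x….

0: ✓ CMP  NZCV=0010
1: ✓ ADDPL  r2←0x6a
2: ✓ MOVCS  r1←0x17
3: · MOVLE
4: ✓ CMP  NZCV=1000
5: · ADDGT
6: ✓ MOVNE  r4←0x2e
7: · SUBGT
8: ✓ CMP  NZCV=1000
9: · MOVPL
10: ✓ MOVLE  r2←0x82

VAL = 0xd6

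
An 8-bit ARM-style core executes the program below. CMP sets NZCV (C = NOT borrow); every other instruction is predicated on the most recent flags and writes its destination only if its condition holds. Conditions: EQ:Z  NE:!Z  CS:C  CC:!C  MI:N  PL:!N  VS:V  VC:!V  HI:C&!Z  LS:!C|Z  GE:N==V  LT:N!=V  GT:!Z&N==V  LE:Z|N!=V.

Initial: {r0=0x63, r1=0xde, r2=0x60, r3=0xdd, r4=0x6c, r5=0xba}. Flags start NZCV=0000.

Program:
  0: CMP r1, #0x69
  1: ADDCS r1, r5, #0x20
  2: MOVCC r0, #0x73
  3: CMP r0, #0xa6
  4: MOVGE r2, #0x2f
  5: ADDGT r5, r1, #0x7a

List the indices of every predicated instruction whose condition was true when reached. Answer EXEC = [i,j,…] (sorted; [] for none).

EXEC = [1,4,5]

0: ✓ CMP  NZCV=0011
1: ✓ ADDCS  r1←0xda
2: · MOVCC
3: ✓ CMP  NZCV=1001
4: ✓ MOVGE  r2←0x2f
5: ✓ ADDGT  r5←0x54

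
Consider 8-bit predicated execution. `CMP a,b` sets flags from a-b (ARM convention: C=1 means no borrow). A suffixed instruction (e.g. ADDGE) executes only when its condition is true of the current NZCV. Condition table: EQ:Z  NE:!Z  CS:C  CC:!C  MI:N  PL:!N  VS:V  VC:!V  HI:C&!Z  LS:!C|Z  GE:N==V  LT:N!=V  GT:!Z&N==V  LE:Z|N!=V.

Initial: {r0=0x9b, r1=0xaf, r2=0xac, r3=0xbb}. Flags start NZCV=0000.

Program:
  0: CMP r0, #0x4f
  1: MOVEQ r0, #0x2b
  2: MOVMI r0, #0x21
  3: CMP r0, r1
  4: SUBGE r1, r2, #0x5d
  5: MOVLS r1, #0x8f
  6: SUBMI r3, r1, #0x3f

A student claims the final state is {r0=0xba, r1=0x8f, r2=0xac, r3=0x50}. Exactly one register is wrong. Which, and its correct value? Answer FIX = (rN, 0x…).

0: ✓ CMP  NZCV=0011
1: · MOVEQ
2: · MOVMI
3: ✓ CMP  NZCV=1000
4: · SUBGE
5: ✓ MOVLS  r1←0x8f
6: ✓ SUBMI  r3←0x50

FIX = (r0, 0x9b)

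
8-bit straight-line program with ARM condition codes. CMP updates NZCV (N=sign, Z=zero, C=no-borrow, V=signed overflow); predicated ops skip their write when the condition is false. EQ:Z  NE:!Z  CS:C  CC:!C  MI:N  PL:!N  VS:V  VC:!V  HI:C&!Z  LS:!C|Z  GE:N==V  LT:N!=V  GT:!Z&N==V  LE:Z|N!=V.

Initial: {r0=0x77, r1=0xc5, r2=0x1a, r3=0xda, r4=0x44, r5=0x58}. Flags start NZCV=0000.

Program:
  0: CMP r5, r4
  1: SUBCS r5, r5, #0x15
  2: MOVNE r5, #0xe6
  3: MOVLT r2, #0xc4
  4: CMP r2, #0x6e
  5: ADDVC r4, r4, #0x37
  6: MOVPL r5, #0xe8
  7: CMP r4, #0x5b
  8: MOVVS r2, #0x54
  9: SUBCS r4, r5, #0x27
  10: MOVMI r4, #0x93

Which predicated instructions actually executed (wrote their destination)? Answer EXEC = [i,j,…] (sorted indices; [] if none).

[0] flags=0010 → (cmp)
[1] flags=0010 CS?T → r5=0x43
[2] flags=0010 NE?T → r5=0xe6
[3] flags=0010 LT?F → skip
[4] flags=1000 → (cmp)
[5] flags=1000 VC?T → r4=0x7b
[6] flags=1000 PL?F → skip
[7] flags=0010 → (cmp)
[8] flags=0010 VS?F → skip
[9] flags=0010 CS?T → r4=0xbf
[10] flags=0010 MI?F → skip

EXEC = [1,2,5,9]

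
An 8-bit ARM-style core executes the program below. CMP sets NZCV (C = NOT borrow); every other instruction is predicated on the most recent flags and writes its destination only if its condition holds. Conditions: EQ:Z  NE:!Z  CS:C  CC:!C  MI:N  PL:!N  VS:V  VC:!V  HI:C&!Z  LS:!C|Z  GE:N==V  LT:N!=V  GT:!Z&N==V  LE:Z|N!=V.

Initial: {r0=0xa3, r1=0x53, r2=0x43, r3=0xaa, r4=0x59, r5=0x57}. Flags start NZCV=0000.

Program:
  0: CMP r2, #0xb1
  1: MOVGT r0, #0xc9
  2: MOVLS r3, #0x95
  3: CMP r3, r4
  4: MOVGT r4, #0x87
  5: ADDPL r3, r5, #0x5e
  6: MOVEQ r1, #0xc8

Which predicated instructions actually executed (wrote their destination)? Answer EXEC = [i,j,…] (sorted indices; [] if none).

[0] flags=1001 → (cmp)
[1] flags=1001 GT?T → r0=0xc9
[2] flags=1001 LS?T → r3=0x95
[3] flags=0011 → (cmp)
[4] flags=0011 GT?F → skip
[5] flags=0011 PL?T → r3=0xb5
[6] flags=0011 EQ?F → skip

EXEC = [1,2,5]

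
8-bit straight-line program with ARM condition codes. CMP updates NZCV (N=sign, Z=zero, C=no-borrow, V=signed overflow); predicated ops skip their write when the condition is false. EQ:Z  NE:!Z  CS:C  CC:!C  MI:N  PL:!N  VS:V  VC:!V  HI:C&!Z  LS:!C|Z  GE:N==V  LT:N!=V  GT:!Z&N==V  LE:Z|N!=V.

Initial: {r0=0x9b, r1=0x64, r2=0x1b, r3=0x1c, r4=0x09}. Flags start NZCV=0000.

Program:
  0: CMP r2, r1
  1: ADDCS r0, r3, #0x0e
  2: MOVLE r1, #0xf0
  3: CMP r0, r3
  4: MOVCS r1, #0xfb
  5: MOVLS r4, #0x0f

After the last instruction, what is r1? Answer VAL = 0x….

VAL = 0xfb

[0] flags=1000 → (cmp)
[1] flags=1000 CS?F → skip
[2] flags=1000 LE?T → r1=0xf0
[3] flags=0011 → (cmp)
[4] flags=0011 CS?T → r1=0xfb
[5] flags=0011 LS?F → skip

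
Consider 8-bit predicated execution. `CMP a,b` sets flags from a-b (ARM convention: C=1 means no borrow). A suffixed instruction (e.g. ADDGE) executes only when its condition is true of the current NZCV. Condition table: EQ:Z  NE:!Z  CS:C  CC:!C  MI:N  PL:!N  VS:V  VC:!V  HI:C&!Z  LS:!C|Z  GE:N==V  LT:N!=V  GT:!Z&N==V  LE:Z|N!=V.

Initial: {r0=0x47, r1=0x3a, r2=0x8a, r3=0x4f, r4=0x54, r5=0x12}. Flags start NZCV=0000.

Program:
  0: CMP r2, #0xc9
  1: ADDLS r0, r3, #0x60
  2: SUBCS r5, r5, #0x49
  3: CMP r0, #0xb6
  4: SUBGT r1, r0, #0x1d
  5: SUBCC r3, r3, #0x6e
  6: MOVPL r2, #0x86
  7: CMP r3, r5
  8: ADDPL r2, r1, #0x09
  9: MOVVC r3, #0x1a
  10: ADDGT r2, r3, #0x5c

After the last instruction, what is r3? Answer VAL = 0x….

[0] flags=1000 → (cmp)
[1] flags=1000 LS?T → r0=0xaf
[2] flags=1000 CS?F → skip
[3] flags=1000 → (cmp)
[4] flags=1000 GT?F → skip
[5] flags=1000 CC?T → r3=0xe1
[6] flags=1000 PL?F → skip
[7] flags=1010 → (cmp)
[8] flags=1010 PL?F → skip
[9] flags=1010 VC?T → r3=0x1a
[10] flags=1010 GT?F → skip

VAL = 0x1a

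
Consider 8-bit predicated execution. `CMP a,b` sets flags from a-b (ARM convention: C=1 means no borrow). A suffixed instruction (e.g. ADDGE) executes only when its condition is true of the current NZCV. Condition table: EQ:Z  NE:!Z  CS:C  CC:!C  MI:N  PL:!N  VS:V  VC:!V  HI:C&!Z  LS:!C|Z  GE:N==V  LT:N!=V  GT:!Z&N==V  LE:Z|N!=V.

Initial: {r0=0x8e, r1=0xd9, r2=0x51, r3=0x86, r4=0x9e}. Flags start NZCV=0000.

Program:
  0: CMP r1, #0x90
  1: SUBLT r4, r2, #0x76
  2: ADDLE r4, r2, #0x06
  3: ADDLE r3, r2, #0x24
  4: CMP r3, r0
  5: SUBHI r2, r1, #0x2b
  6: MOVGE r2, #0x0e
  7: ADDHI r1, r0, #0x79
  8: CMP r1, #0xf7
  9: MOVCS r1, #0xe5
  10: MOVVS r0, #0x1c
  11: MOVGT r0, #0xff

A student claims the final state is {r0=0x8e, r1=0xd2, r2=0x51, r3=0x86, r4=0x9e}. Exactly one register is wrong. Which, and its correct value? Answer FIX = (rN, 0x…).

FIX = (r1, 0xd9)

0: ✓ CMP  NZCV=0010
1: · SUBLT
2: · ADDLE
3: · ADDLE
4: ✓ CMP  NZCV=1000
5: · SUBHI
6: · MOVGE
7: · ADDHI
8: ✓ CMP  NZCV=1000
9: · MOVCS
10: · MOVVS
11: · MOVGT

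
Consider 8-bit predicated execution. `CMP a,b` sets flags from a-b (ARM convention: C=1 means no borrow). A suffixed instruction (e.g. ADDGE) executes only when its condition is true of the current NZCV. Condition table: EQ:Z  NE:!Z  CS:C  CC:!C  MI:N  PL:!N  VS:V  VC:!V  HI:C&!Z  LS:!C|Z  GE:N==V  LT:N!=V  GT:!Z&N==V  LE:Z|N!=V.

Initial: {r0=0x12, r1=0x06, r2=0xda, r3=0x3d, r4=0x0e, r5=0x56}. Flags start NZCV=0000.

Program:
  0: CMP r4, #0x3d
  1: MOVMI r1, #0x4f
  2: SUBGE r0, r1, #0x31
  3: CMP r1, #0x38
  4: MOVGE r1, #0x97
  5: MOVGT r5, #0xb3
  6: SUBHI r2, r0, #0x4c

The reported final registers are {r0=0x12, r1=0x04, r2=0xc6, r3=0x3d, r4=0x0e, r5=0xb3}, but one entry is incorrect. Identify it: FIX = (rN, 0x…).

0: ✓ CMP  NZCV=1000
1: ✓ MOVMI  r1←0x4f
2: · SUBGE
3: ✓ CMP  NZCV=0010
4: ✓ MOVGE  r1←0x97
5: ✓ MOVGT  r5←0xb3
6: ✓ SUBHI  r2←0xc6

FIX = (r1, 0x97)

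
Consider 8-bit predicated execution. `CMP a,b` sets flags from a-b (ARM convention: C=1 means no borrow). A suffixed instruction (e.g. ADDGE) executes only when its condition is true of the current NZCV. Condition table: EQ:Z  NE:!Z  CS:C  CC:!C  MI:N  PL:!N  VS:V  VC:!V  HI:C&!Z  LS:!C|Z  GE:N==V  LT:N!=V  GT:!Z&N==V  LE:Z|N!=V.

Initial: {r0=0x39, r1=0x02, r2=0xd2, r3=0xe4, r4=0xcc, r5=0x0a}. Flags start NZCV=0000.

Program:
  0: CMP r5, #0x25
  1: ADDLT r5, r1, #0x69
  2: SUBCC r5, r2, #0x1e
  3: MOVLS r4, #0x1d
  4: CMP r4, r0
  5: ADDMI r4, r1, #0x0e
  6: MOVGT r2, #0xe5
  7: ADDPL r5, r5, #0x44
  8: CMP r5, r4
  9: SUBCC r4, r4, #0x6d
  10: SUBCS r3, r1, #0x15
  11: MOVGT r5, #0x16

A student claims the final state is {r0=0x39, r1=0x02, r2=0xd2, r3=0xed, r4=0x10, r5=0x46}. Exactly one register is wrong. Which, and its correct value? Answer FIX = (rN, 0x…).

FIX = (r5, 0xb4)

[0] flags=1000 → (cmp)
[1] flags=1000 LT?T → r5=0x6b
[2] flags=1000 CC?T → r5=0xb4
[3] flags=1000 LS?T → r4=0x1d
[4] flags=1000 → (cmp)
[5] flags=1000 MI?T → r4=0x10
[6] flags=1000 GT?F → skip
[7] flags=1000 PL?F → skip
[8] flags=1010 → (cmp)
[9] flags=1010 CC?F → skip
[10] flags=1010 CS?T → r3=0xed
[11] flags=1010 GT?F → skip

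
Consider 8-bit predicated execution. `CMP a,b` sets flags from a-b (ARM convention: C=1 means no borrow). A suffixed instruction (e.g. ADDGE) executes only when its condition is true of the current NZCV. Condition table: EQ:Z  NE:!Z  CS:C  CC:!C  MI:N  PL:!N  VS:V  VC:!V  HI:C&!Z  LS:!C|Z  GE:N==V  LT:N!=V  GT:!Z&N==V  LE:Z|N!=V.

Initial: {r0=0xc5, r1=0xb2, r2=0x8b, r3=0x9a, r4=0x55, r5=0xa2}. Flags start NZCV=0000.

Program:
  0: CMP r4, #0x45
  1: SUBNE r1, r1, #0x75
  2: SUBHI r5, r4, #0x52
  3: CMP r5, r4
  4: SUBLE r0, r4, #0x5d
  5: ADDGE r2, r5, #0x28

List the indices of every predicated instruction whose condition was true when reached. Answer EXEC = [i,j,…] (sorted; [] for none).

EXEC = [1,2,4]

[0] flags=0010 → (cmp)
[1] flags=0010 NE?T → r1=0x3d
[2] flags=0010 HI?T → r5=0x03
[3] flags=1000 → (cmp)
[4] flags=1000 LE?T → r0=0xf8
[5] flags=1000 GE?F → skip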